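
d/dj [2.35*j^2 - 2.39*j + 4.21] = 4.7*j - 2.39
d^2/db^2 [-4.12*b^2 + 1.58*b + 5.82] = -8.24000000000000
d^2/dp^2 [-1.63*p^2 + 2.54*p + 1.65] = -3.26000000000000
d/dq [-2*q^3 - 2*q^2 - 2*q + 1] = -6*q^2 - 4*q - 2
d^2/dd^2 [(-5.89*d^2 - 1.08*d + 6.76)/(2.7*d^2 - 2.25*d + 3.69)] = (-87.3099*d^3 + 647.77482*d^2 - 181.84176*d - 244.585818)/(19.683*d^6 - 49.2075*d^5 + 121.70655*d^4 - 145.891125*d^3 + 166.332285*d^2 - 91.908675*d + 50.243409)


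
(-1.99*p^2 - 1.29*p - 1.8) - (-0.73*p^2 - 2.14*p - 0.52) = -1.26*p^2 + 0.85*p - 1.28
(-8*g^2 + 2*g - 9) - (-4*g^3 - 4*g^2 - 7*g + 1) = 4*g^3 - 4*g^2 + 9*g - 10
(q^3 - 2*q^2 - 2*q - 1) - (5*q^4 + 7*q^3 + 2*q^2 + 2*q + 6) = -5*q^4 - 6*q^3 - 4*q^2 - 4*q - 7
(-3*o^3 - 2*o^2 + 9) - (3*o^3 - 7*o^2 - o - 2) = -6*o^3 + 5*o^2 + o + 11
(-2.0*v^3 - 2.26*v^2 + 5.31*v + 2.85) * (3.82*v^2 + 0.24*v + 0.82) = -7.64*v^5 - 9.1132*v^4 + 18.1018*v^3 + 10.3082*v^2 + 5.0382*v + 2.337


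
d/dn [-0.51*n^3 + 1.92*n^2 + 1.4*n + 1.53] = -1.53*n^2 + 3.84*n + 1.4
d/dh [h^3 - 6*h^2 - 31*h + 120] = 3*h^2 - 12*h - 31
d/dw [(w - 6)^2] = 2*w - 12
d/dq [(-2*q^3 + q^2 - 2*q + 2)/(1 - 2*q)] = 2*(4*q^3 - 4*q^2 + q + 1)/(4*q^2 - 4*q + 1)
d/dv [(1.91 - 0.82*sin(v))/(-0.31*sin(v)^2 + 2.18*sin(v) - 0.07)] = (-0.2542*sin(v)^2 + 1.1842*sin(v) - 4.1064)*cos(v)/(0.0961*sin(v)^4 - 1.3516*sin(v)^3 + 4.7958*sin(v)^2 - 0.3052*sin(v) + 0.0049)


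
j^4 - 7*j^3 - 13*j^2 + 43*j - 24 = (j - 8)*(j - 1)^2*(j + 3)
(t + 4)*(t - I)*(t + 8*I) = t^3 + 4*t^2 + 7*I*t^2 + 8*t + 28*I*t + 32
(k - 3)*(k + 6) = k^2 + 3*k - 18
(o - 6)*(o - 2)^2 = o^3 - 10*o^2 + 28*o - 24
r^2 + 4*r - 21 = (r - 3)*(r + 7)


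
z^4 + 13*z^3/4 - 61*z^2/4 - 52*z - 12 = (z - 4)*(z + 1/4)*(z + 3)*(z + 4)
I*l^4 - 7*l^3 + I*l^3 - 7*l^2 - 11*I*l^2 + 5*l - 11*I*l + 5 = (l + I)^2*(l + 5*I)*(I*l + I)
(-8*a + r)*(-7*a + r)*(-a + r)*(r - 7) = -56*a^3*r + 392*a^3 + 71*a^2*r^2 - 497*a^2*r - 16*a*r^3 + 112*a*r^2 + r^4 - 7*r^3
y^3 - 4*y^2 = y^2*(y - 4)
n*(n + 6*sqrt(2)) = n^2 + 6*sqrt(2)*n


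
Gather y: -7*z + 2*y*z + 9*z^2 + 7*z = 2*y*z + 9*z^2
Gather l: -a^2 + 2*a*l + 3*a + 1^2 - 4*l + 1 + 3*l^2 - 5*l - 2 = -a^2 + 3*a + 3*l^2 + l*(2*a - 9)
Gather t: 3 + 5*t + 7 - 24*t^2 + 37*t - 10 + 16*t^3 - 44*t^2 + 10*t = 16*t^3 - 68*t^2 + 52*t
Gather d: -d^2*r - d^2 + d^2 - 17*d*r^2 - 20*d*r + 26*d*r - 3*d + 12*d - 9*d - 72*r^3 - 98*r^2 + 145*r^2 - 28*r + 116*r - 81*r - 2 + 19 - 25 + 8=-d^2*r + d*(-17*r^2 + 6*r) - 72*r^3 + 47*r^2 + 7*r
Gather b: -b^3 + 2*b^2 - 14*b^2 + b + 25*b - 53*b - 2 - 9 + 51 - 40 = -b^3 - 12*b^2 - 27*b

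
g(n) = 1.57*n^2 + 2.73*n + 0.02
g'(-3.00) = -6.69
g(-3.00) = 5.96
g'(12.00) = 40.41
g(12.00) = 258.86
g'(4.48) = 16.80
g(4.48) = 43.76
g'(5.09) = 18.71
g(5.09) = 54.59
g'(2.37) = 10.17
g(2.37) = 15.31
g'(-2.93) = -6.47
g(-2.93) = 5.50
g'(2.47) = 10.49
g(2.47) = 16.34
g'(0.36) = 3.86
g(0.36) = 1.21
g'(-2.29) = -4.46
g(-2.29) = 2.00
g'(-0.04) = 2.60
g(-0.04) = -0.09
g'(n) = 3.14*n + 2.73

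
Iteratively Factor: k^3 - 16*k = (k)*(k^2 - 16) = k*(k - 4)*(k + 4)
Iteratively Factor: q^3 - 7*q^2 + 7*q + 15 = (q + 1)*(q^2 - 8*q + 15) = (q - 5)*(q + 1)*(q - 3)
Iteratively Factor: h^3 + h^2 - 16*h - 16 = (h - 4)*(h^2 + 5*h + 4) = (h - 4)*(h + 1)*(h + 4)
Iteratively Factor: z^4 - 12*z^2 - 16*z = (z - 4)*(z^3 + 4*z^2 + 4*z) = z*(z - 4)*(z^2 + 4*z + 4) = z*(z - 4)*(z + 2)*(z + 2)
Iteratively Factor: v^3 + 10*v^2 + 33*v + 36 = (v + 3)*(v^2 + 7*v + 12) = (v + 3)*(v + 4)*(v + 3)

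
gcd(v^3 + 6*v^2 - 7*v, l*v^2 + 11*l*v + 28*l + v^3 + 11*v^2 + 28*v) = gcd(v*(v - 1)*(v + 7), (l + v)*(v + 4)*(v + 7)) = v + 7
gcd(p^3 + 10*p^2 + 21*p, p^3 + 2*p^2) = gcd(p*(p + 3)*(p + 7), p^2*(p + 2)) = p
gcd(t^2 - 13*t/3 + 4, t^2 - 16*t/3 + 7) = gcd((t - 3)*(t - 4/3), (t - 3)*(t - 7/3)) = t - 3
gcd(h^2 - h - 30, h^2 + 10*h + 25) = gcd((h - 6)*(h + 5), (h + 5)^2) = h + 5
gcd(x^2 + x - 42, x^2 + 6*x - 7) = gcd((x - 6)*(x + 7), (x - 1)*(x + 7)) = x + 7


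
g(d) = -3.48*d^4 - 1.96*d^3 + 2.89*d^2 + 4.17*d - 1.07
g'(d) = -13.92*d^3 - 5.88*d^2 + 5.78*d + 4.17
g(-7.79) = -11746.94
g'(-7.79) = 6182.71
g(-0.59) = -2.54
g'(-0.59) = 1.57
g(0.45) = 1.07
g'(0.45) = 4.31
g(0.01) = -1.03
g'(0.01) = 4.23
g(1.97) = -49.04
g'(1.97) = -113.69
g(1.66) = -21.57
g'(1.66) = -66.11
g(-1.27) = -6.74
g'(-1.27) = 15.86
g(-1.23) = -6.14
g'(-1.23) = 14.07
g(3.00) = -297.35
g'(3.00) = -407.25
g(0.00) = -1.07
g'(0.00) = 4.17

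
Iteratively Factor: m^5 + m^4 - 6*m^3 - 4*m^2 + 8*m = (m - 1)*(m^4 + 2*m^3 - 4*m^2 - 8*m) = (m - 2)*(m - 1)*(m^3 + 4*m^2 + 4*m) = (m - 2)*(m - 1)*(m + 2)*(m^2 + 2*m) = (m - 2)*(m - 1)*(m + 2)^2*(m)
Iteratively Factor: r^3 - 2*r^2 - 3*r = (r)*(r^2 - 2*r - 3) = r*(r + 1)*(r - 3)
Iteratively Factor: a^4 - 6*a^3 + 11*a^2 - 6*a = (a)*(a^3 - 6*a^2 + 11*a - 6) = a*(a - 3)*(a^2 - 3*a + 2) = a*(a - 3)*(a - 1)*(a - 2)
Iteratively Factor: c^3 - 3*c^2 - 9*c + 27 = (c - 3)*(c^2 - 9) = (c - 3)^2*(c + 3)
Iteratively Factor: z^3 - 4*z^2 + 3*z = (z)*(z^2 - 4*z + 3) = z*(z - 3)*(z - 1)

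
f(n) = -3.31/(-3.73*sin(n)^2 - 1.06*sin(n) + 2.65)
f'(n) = -3.31*(7.46*sin(n)*cos(n) + 1.06*cos(n))/(-3.73*sin(n)^2 - 1.06*sin(n) + 2.65)^2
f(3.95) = -2.26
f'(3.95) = -4.61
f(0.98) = 4.12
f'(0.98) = -20.75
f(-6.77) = -1.42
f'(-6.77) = 1.31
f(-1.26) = -11.90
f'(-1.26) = 79.11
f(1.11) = 2.56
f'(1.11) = -6.83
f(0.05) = -1.28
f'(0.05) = -0.71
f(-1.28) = -13.67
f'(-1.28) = 98.54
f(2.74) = -1.99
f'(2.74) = 4.37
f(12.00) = -1.54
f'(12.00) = 1.79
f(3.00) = -1.36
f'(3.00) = 1.18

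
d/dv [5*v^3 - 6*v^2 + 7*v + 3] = 15*v^2 - 12*v + 7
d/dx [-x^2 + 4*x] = 4 - 2*x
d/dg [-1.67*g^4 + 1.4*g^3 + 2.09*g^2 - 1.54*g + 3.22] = -6.68*g^3 + 4.2*g^2 + 4.18*g - 1.54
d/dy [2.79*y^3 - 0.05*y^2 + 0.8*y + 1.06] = 8.37*y^2 - 0.1*y + 0.8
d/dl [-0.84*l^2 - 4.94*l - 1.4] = -1.68*l - 4.94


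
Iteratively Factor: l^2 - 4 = (l - 2)*(l + 2)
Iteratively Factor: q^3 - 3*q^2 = (q - 3)*(q^2) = q*(q - 3)*(q)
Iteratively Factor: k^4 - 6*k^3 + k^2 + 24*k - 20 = (k - 5)*(k^3 - k^2 - 4*k + 4) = (k - 5)*(k - 1)*(k^2 - 4) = (k - 5)*(k - 2)*(k - 1)*(k + 2)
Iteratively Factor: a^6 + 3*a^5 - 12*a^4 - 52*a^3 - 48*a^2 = (a - 4)*(a^5 + 7*a^4 + 16*a^3 + 12*a^2) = (a - 4)*(a + 3)*(a^4 + 4*a^3 + 4*a^2) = a*(a - 4)*(a + 3)*(a^3 + 4*a^2 + 4*a) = a*(a - 4)*(a + 2)*(a + 3)*(a^2 + 2*a) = a^2*(a - 4)*(a + 2)*(a + 3)*(a + 2)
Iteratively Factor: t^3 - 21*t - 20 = (t + 4)*(t^2 - 4*t - 5) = (t - 5)*(t + 4)*(t + 1)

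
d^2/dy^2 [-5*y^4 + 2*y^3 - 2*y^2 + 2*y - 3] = -60*y^2 + 12*y - 4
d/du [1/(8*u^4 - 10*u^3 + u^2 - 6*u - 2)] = 2*(-16*u^3 + 15*u^2 - u + 3)/(-8*u^4 + 10*u^3 - u^2 + 6*u + 2)^2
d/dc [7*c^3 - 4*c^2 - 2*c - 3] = 21*c^2 - 8*c - 2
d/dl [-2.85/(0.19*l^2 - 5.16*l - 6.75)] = (1.083*l - 14.706)/(-0.19*l^2 + 5.16*l + 6.75)^2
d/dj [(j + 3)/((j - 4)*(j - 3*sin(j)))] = ((j - 4)*(j + 3)*(3*cos(j) - 1) + (j - 4)*(j - 3*sin(j)) - (j + 3)*(j - 3*sin(j)))/((j - 4)^2*(j - 3*sin(j))^2)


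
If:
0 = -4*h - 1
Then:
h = -1/4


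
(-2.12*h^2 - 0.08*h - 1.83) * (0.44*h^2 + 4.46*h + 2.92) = -0.9328*h^4 - 9.4904*h^3 - 7.3524*h^2 - 8.3954*h - 5.3436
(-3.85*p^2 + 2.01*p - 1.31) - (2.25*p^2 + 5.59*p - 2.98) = -6.1*p^2 - 3.58*p + 1.67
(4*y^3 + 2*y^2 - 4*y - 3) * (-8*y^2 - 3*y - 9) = -32*y^5 - 28*y^4 - 10*y^3 + 18*y^2 + 45*y + 27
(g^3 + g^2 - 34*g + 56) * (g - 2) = g^4 - g^3 - 36*g^2 + 124*g - 112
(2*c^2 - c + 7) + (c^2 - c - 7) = 3*c^2 - 2*c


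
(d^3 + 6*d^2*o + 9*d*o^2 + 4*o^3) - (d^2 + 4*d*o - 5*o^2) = d^3 + 6*d^2*o - d^2 + 9*d*o^2 - 4*d*o + 4*o^3 + 5*o^2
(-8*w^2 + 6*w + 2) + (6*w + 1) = -8*w^2 + 12*w + 3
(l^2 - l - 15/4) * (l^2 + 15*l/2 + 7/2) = l^4 + 13*l^3/2 - 31*l^2/4 - 253*l/8 - 105/8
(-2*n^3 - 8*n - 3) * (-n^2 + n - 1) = 2*n^5 - 2*n^4 + 10*n^3 - 5*n^2 + 5*n + 3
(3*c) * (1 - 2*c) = -6*c^2 + 3*c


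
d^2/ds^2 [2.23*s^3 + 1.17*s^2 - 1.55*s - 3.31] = 13.38*s + 2.34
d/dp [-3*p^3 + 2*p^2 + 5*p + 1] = -9*p^2 + 4*p + 5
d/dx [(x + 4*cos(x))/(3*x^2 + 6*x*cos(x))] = -(2*x^2*sin(x) + x^2 + 8*x*cos(x) + 8*cos(x)^2)/(3*x^2*(x + 2*cos(x))^2)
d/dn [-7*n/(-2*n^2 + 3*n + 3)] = 7*(-2*n^2 - 3)/(4*n^4 - 12*n^3 - 3*n^2 + 18*n + 9)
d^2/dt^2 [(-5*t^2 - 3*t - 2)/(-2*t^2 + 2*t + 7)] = 2*(32*t^3 + 234*t^2 + 102*t + 239)/(8*t^6 - 24*t^5 - 60*t^4 + 160*t^3 + 210*t^2 - 294*t - 343)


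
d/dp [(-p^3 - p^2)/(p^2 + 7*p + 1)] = p*(-p^3 - 14*p^2 - 10*p - 2)/(p^4 + 14*p^3 + 51*p^2 + 14*p + 1)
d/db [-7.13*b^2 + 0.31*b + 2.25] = 0.31 - 14.26*b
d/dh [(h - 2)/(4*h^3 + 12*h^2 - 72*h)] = (h*(h^2 + 3*h - 18) - 3*(h - 2)*(h^2 + 2*h - 6))/(4*h^2*(h^2 + 3*h - 18)^2)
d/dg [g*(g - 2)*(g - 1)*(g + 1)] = 4*g^3 - 6*g^2 - 2*g + 2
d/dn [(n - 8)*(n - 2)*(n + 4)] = 3*n^2 - 12*n - 24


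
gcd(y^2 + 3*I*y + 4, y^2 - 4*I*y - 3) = y - I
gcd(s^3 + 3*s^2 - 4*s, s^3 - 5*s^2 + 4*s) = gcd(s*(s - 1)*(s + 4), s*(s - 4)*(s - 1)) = s^2 - s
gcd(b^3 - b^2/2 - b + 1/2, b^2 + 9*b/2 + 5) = 1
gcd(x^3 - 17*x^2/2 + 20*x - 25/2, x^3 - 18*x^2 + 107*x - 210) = x - 5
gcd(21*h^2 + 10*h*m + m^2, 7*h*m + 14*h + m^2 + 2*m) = 7*h + m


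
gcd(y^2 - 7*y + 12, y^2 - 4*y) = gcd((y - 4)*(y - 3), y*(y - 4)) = y - 4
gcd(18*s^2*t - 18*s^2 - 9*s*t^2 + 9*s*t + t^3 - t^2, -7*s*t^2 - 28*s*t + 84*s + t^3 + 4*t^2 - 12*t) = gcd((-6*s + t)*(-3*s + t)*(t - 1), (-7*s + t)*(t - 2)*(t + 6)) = 1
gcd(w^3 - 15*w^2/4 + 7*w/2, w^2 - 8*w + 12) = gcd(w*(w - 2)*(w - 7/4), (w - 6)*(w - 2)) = w - 2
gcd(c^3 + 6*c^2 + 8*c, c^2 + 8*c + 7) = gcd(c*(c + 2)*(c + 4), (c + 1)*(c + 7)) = 1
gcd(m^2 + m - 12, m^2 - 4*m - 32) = m + 4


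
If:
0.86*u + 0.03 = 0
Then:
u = -0.03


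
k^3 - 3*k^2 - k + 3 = (k - 3)*(k - 1)*(k + 1)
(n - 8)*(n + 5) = n^2 - 3*n - 40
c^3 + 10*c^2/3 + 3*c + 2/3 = (c + 1/3)*(c + 1)*(c + 2)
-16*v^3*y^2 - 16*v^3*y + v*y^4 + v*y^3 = y*(-4*v + y)*(4*v + y)*(v*y + v)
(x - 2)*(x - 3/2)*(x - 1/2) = x^3 - 4*x^2 + 19*x/4 - 3/2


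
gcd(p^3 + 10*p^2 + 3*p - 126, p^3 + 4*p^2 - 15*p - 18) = p^2 + 3*p - 18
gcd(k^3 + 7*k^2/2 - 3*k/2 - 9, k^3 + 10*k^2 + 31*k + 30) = k^2 + 5*k + 6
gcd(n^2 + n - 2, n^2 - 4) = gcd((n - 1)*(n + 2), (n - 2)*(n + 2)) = n + 2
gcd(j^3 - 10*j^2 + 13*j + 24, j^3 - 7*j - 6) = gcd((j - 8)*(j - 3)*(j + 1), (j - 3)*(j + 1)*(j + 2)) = j^2 - 2*j - 3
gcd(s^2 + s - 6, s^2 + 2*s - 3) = s + 3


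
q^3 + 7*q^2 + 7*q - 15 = (q - 1)*(q + 3)*(q + 5)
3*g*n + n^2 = n*(3*g + n)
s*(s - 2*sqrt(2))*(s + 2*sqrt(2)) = s^3 - 8*s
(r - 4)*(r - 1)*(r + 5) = r^3 - 21*r + 20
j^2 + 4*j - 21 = (j - 3)*(j + 7)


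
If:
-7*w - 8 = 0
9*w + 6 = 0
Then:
No Solution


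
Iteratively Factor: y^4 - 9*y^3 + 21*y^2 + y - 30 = (y + 1)*(y^3 - 10*y^2 + 31*y - 30) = (y - 5)*(y + 1)*(y^2 - 5*y + 6) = (y - 5)*(y - 3)*(y + 1)*(y - 2)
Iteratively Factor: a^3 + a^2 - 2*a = (a + 2)*(a^2 - a) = a*(a + 2)*(a - 1)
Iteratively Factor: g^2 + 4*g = (g + 4)*(g)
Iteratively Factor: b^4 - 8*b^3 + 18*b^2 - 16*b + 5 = (b - 1)*(b^3 - 7*b^2 + 11*b - 5) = (b - 1)^2*(b^2 - 6*b + 5) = (b - 5)*(b - 1)^2*(b - 1)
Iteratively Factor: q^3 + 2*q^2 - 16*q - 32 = (q + 2)*(q^2 - 16) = (q + 2)*(q + 4)*(q - 4)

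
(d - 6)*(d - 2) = d^2 - 8*d + 12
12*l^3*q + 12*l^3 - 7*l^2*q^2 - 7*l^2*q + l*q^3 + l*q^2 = (-4*l + q)*(-3*l + q)*(l*q + l)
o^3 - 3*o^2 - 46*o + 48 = (o - 8)*(o - 1)*(o + 6)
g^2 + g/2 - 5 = (g - 2)*(g + 5/2)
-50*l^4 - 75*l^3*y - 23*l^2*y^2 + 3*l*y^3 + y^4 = (-5*l + y)*(l + y)*(2*l + y)*(5*l + y)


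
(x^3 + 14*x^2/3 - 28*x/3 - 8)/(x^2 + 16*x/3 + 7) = (3*x^3 + 14*x^2 - 28*x - 24)/(3*x^2 + 16*x + 21)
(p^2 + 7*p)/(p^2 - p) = (p + 7)/(p - 1)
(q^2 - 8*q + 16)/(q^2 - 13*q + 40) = (q^2 - 8*q + 16)/(q^2 - 13*q + 40)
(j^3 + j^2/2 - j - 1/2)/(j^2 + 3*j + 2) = (2*j^2 - j - 1)/(2*(j + 2))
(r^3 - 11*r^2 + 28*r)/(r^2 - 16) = r*(r - 7)/(r + 4)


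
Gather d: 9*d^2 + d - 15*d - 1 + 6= 9*d^2 - 14*d + 5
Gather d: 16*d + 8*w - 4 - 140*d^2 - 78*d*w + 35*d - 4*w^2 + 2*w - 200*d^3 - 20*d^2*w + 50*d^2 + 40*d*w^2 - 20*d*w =-200*d^3 + d^2*(-20*w - 90) + d*(40*w^2 - 98*w + 51) - 4*w^2 + 10*w - 4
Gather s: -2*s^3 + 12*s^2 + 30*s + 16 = -2*s^3 + 12*s^2 + 30*s + 16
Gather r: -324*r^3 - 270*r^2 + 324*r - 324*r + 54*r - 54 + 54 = -324*r^3 - 270*r^2 + 54*r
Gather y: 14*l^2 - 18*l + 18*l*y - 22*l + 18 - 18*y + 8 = 14*l^2 - 40*l + y*(18*l - 18) + 26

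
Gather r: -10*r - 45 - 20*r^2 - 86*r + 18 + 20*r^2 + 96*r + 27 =0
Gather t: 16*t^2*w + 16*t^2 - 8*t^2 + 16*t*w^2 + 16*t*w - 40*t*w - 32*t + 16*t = t^2*(16*w + 8) + t*(16*w^2 - 24*w - 16)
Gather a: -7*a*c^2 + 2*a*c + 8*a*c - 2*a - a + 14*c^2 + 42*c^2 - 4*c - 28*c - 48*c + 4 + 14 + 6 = a*(-7*c^2 + 10*c - 3) + 56*c^2 - 80*c + 24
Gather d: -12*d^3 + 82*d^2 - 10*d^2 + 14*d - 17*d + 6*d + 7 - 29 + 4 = -12*d^3 + 72*d^2 + 3*d - 18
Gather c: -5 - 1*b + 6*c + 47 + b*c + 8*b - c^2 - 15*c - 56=7*b - c^2 + c*(b - 9) - 14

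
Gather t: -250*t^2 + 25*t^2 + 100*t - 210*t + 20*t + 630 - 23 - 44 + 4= -225*t^2 - 90*t + 567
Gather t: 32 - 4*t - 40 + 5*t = t - 8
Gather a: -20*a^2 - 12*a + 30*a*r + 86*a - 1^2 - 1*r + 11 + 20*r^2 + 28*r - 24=-20*a^2 + a*(30*r + 74) + 20*r^2 + 27*r - 14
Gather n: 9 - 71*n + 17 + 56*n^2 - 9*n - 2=56*n^2 - 80*n + 24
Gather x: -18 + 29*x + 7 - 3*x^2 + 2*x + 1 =-3*x^2 + 31*x - 10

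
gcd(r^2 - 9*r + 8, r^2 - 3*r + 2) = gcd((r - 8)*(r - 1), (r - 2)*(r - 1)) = r - 1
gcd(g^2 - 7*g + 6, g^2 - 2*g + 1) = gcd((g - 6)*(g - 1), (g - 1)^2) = g - 1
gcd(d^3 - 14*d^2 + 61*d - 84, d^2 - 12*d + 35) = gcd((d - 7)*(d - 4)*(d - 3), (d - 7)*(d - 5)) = d - 7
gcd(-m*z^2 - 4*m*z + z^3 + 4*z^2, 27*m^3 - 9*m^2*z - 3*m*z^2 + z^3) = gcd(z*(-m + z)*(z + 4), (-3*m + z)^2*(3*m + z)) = 1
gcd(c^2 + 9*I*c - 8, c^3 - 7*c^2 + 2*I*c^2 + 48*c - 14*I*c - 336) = c + 8*I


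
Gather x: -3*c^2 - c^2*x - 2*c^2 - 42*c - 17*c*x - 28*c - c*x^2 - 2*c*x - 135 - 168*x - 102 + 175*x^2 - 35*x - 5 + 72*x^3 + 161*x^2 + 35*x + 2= -5*c^2 - 70*c + 72*x^3 + x^2*(336 - c) + x*(-c^2 - 19*c - 168) - 240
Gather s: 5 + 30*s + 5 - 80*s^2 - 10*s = -80*s^2 + 20*s + 10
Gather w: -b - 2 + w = -b + w - 2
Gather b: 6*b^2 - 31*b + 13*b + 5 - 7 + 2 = 6*b^2 - 18*b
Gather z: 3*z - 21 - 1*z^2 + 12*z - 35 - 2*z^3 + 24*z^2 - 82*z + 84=-2*z^3 + 23*z^2 - 67*z + 28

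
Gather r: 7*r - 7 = 7*r - 7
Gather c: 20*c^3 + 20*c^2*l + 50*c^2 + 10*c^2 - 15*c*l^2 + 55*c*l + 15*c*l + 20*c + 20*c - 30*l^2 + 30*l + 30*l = 20*c^3 + c^2*(20*l + 60) + c*(-15*l^2 + 70*l + 40) - 30*l^2 + 60*l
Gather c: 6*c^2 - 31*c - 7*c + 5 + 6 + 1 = 6*c^2 - 38*c + 12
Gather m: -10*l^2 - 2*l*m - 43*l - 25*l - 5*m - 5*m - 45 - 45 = -10*l^2 - 68*l + m*(-2*l - 10) - 90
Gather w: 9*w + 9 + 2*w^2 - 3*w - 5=2*w^2 + 6*w + 4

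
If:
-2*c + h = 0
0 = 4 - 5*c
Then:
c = 4/5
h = 8/5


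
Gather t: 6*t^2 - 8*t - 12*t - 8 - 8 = 6*t^2 - 20*t - 16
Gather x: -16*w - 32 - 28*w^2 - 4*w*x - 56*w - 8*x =-28*w^2 - 72*w + x*(-4*w - 8) - 32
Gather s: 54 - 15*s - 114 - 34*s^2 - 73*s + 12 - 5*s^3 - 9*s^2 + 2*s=-5*s^3 - 43*s^2 - 86*s - 48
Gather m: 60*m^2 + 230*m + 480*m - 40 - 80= 60*m^2 + 710*m - 120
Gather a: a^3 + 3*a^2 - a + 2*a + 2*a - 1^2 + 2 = a^3 + 3*a^2 + 3*a + 1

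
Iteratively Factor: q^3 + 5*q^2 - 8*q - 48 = (q - 3)*(q^2 + 8*q + 16) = (q - 3)*(q + 4)*(q + 4)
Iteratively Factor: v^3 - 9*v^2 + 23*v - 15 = (v - 1)*(v^2 - 8*v + 15) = (v - 3)*(v - 1)*(v - 5)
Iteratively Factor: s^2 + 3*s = (s)*(s + 3)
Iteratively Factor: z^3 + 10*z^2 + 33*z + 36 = (z + 4)*(z^2 + 6*z + 9) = (z + 3)*(z + 4)*(z + 3)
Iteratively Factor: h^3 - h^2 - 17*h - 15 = (h - 5)*(h^2 + 4*h + 3) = (h - 5)*(h + 3)*(h + 1)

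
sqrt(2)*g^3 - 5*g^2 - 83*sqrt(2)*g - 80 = (g - 8*sqrt(2))*(g + 5*sqrt(2))*(sqrt(2)*g + 1)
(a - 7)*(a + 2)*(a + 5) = a^3 - 39*a - 70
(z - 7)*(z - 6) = z^2 - 13*z + 42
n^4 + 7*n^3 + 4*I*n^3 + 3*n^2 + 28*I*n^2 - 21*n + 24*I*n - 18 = (n + 1)*(n + 6)*(n + I)*(n + 3*I)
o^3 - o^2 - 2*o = o*(o - 2)*(o + 1)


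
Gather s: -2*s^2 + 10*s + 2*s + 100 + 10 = -2*s^2 + 12*s + 110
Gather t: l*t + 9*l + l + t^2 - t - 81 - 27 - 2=10*l + t^2 + t*(l - 1) - 110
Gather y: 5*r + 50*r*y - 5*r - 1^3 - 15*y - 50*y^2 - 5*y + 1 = -50*y^2 + y*(50*r - 20)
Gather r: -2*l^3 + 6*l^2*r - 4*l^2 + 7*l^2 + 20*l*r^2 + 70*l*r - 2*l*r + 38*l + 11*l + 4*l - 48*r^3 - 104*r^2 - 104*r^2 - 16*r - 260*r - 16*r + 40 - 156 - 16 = -2*l^3 + 3*l^2 + 53*l - 48*r^3 + r^2*(20*l - 208) + r*(6*l^2 + 68*l - 292) - 132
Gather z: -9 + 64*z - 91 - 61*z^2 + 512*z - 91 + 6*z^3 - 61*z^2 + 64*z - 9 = 6*z^3 - 122*z^2 + 640*z - 200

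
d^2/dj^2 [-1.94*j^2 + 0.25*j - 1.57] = -3.88000000000000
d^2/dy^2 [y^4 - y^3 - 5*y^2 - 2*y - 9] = 12*y^2 - 6*y - 10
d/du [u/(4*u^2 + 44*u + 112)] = (28 - u^2)/(4*(u^4 + 22*u^3 + 177*u^2 + 616*u + 784))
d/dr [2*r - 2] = 2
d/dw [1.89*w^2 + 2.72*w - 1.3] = 3.78*w + 2.72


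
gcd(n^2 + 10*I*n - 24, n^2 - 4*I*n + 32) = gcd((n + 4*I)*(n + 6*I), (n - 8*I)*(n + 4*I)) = n + 4*I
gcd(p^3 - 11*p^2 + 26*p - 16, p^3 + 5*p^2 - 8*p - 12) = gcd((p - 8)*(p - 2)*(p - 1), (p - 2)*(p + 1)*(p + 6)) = p - 2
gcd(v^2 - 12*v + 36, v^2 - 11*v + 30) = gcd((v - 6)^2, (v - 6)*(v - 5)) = v - 6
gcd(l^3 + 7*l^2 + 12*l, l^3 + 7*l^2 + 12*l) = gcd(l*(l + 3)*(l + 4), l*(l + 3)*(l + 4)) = l^3 + 7*l^2 + 12*l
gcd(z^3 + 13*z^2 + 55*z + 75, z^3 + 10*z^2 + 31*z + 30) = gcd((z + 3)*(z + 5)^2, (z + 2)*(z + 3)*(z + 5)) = z^2 + 8*z + 15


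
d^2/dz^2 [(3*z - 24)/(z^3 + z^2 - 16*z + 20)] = 6*(3*z^3 - 33*z^2 - 191*z - 392)/(z^7 + 7*z^6 - 21*z^5 - 147*z^4 + 336*z^3 + 840*z^2 - 2800*z + 2000)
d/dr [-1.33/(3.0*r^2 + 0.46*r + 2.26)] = (7.98*r + 0.6118)/(3.0*r^2 + 0.46*r + 2.26)^2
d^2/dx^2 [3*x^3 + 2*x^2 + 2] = 18*x + 4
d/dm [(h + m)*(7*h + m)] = 8*h + 2*m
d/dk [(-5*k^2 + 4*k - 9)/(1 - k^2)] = 4*(k^2 - 7*k + 1)/(k^4 - 2*k^2 + 1)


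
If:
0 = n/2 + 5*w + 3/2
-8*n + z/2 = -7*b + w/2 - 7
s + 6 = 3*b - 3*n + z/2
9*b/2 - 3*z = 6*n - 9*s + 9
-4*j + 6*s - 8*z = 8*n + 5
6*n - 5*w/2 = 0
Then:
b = 6946/875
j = 649013/3500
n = -3/25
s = -7962/175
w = -36/125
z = -15918/125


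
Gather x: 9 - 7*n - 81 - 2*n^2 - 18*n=-2*n^2 - 25*n - 72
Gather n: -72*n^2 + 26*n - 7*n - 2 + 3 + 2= -72*n^2 + 19*n + 3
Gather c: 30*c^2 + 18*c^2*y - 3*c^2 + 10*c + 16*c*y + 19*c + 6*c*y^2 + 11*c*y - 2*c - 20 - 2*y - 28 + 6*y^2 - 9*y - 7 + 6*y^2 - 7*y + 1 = c^2*(18*y + 27) + c*(6*y^2 + 27*y + 27) + 12*y^2 - 18*y - 54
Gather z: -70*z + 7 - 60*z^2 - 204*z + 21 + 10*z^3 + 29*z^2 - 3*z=10*z^3 - 31*z^2 - 277*z + 28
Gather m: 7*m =7*m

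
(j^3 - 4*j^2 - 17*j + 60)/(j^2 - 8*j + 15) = j + 4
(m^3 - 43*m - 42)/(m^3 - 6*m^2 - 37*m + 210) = (m + 1)/(m - 5)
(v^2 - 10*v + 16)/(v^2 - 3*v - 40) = (v - 2)/(v + 5)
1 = 1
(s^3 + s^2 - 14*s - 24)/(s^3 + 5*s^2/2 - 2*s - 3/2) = 2*(s^2 - 2*s - 8)/(2*s^2 - s - 1)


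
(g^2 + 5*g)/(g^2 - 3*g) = (g + 5)/(g - 3)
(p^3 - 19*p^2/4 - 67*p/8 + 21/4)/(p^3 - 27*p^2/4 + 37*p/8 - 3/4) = (4*p + 7)/(4*p - 1)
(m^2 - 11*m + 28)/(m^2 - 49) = (m - 4)/(m + 7)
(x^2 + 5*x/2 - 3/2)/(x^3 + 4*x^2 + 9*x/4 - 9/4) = 2/(2*x + 3)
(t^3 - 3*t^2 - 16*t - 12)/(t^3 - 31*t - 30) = (t + 2)/(t + 5)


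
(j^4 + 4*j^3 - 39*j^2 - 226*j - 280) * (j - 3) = j^5 + j^4 - 51*j^3 - 109*j^2 + 398*j + 840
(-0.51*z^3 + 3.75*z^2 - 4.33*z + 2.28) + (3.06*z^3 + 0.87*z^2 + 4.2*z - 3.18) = 2.55*z^3 + 4.62*z^2 - 0.13*z - 0.9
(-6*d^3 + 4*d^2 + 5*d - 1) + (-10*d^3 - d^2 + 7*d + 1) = -16*d^3 + 3*d^2 + 12*d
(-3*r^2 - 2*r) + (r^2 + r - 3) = -2*r^2 - r - 3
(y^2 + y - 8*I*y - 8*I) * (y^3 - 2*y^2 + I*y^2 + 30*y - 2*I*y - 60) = y^5 - y^4 - 7*I*y^4 + 36*y^3 + 7*I*y^3 - 38*y^2 - 226*I*y^2 - 76*y + 240*I*y + 480*I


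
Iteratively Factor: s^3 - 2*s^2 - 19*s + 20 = (s - 1)*(s^2 - s - 20) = (s - 1)*(s + 4)*(s - 5)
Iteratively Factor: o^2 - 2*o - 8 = (o - 4)*(o + 2)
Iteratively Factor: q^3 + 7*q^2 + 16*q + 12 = (q + 2)*(q^2 + 5*q + 6) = (q + 2)*(q + 3)*(q + 2)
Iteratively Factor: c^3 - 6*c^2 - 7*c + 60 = (c + 3)*(c^2 - 9*c + 20) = (c - 5)*(c + 3)*(c - 4)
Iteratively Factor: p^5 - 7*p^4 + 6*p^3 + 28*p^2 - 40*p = (p - 2)*(p^4 - 5*p^3 - 4*p^2 + 20*p) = (p - 5)*(p - 2)*(p^3 - 4*p) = (p - 5)*(p - 2)^2*(p^2 + 2*p) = p*(p - 5)*(p - 2)^2*(p + 2)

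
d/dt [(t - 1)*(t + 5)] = 2*t + 4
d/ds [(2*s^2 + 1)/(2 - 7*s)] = (-14*s^2 + 8*s + 7)/(49*s^2 - 28*s + 4)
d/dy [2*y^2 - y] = 4*y - 1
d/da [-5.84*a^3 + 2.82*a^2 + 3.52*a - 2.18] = -17.52*a^2 + 5.64*a + 3.52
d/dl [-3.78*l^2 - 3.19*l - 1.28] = -7.56*l - 3.19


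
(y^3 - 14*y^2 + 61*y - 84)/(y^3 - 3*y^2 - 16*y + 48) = (y - 7)/(y + 4)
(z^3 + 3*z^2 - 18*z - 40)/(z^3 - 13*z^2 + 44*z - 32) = (z^2 + 7*z + 10)/(z^2 - 9*z + 8)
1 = 1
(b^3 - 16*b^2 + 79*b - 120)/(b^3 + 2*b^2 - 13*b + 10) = (b^3 - 16*b^2 + 79*b - 120)/(b^3 + 2*b^2 - 13*b + 10)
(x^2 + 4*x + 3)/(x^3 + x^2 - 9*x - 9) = 1/(x - 3)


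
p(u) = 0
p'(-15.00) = 0.00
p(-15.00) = 0.00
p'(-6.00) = 0.00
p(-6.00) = 0.00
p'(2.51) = 0.00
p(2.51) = 0.00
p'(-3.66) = 0.00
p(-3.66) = 0.00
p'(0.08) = 0.00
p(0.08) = 0.00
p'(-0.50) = 0.00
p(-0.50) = 0.00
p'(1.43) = 0.00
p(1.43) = 0.00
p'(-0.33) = 0.00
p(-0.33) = 0.00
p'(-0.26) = 0.00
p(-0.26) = 0.00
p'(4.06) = 0.00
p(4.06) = 0.00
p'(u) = 0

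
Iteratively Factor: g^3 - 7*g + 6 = (g - 1)*(g^2 + g - 6) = (g - 1)*(g + 3)*(g - 2)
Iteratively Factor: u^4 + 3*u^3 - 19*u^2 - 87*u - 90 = (u + 3)*(u^3 - 19*u - 30) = (u + 2)*(u + 3)*(u^2 - 2*u - 15) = (u - 5)*(u + 2)*(u + 3)*(u + 3)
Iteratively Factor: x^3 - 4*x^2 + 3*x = (x)*(x^2 - 4*x + 3) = x*(x - 3)*(x - 1)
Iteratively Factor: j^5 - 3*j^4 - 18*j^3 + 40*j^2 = (j - 2)*(j^4 - j^3 - 20*j^2) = (j - 2)*(j + 4)*(j^3 - 5*j^2) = j*(j - 2)*(j + 4)*(j^2 - 5*j) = j^2*(j - 2)*(j + 4)*(j - 5)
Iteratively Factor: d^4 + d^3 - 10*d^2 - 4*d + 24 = (d - 2)*(d^3 + 3*d^2 - 4*d - 12) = (d - 2)*(d + 3)*(d^2 - 4) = (d - 2)*(d + 2)*(d + 3)*(d - 2)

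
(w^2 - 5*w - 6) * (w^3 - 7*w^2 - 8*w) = w^5 - 12*w^4 + 21*w^3 + 82*w^2 + 48*w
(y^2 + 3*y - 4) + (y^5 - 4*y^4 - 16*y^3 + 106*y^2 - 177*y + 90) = y^5 - 4*y^4 - 16*y^3 + 107*y^2 - 174*y + 86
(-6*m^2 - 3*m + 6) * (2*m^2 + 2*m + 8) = -12*m^4 - 18*m^3 - 42*m^2 - 12*m + 48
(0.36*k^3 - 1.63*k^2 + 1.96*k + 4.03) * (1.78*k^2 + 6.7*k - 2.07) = 0.6408*k^5 - 0.4894*k^4 - 8.1774*k^3 + 23.6795*k^2 + 22.9438*k - 8.3421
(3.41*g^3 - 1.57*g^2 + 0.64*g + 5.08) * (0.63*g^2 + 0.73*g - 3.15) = 2.1483*g^5 + 1.5002*g^4 - 11.4844*g^3 + 8.6131*g^2 + 1.6924*g - 16.002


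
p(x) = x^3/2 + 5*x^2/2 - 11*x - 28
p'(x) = 3*x^2/2 + 5*x - 11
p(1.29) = -36.96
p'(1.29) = -2.05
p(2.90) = -26.68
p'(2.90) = 16.12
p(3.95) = -1.63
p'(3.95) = 32.15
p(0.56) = -33.29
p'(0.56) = -7.73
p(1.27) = -36.91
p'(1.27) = -2.23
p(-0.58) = -20.88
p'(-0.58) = -13.40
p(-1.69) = -4.68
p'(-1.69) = -15.17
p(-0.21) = -25.58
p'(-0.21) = -11.98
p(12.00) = 1064.00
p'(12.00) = 265.00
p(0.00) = -28.00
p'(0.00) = -11.00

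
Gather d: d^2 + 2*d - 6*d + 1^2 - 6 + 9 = d^2 - 4*d + 4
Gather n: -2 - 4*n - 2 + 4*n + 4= 0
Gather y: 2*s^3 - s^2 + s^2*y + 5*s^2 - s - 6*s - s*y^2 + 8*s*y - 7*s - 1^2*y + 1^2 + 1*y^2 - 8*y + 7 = 2*s^3 + 4*s^2 - 14*s + y^2*(1 - s) + y*(s^2 + 8*s - 9) + 8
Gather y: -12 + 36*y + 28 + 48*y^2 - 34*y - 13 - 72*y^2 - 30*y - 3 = -24*y^2 - 28*y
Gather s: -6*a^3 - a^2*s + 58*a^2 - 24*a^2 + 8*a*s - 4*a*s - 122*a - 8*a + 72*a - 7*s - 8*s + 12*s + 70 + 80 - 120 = -6*a^3 + 34*a^2 - 58*a + s*(-a^2 + 4*a - 3) + 30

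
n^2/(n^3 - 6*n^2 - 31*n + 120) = n^2/(n^3 - 6*n^2 - 31*n + 120)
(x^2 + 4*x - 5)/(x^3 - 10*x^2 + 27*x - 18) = (x + 5)/(x^2 - 9*x + 18)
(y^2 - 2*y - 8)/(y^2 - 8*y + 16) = (y + 2)/(y - 4)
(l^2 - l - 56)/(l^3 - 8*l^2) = (l + 7)/l^2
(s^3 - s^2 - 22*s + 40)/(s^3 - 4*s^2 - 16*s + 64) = (s^2 + 3*s - 10)/(s^2 - 16)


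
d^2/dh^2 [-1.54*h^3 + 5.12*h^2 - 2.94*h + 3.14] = 10.24 - 9.24*h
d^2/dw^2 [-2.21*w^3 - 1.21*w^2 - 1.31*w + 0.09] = -13.26*w - 2.42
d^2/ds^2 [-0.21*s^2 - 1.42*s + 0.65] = -0.420000000000000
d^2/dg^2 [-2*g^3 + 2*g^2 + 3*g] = 4 - 12*g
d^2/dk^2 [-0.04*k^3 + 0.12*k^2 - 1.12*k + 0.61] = 0.24 - 0.24*k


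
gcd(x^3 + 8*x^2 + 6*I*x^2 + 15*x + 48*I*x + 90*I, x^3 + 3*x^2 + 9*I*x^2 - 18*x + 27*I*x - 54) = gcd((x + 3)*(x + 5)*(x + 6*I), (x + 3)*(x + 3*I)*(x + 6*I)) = x^2 + x*(3 + 6*I) + 18*I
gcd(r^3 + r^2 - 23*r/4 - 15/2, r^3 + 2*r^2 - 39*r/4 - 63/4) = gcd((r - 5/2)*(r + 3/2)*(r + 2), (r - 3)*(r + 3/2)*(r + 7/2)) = r + 3/2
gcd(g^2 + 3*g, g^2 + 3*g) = g^2 + 3*g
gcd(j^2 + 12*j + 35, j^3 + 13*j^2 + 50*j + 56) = j + 7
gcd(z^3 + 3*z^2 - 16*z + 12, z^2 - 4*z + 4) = z - 2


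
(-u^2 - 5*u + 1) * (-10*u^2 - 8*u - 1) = 10*u^4 + 58*u^3 + 31*u^2 - 3*u - 1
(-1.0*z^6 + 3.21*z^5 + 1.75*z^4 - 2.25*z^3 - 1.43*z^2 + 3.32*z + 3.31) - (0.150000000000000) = -1.0*z^6 + 3.21*z^5 + 1.75*z^4 - 2.25*z^3 - 1.43*z^2 + 3.32*z + 3.16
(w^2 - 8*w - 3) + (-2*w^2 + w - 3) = -w^2 - 7*w - 6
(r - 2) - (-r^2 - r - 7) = r^2 + 2*r + 5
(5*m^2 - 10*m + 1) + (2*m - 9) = 5*m^2 - 8*m - 8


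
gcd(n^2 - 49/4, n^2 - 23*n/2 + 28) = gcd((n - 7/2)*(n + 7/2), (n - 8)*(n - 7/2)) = n - 7/2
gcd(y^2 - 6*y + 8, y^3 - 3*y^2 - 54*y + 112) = y - 2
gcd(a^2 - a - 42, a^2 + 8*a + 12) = a + 6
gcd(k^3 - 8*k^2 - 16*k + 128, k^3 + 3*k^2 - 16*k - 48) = k^2 - 16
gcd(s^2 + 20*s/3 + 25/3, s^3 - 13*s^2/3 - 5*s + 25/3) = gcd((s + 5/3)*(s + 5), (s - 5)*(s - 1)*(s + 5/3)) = s + 5/3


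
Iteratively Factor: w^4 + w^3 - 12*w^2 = (w)*(w^3 + w^2 - 12*w) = w*(w - 3)*(w^2 + 4*w) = w^2*(w - 3)*(w + 4)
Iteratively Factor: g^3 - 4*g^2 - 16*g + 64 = (g - 4)*(g^2 - 16) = (g - 4)*(g + 4)*(g - 4)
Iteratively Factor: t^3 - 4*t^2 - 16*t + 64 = (t - 4)*(t^2 - 16) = (t - 4)*(t + 4)*(t - 4)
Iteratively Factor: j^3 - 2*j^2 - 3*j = (j + 1)*(j^2 - 3*j) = j*(j + 1)*(j - 3)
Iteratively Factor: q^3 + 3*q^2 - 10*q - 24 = (q - 3)*(q^2 + 6*q + 8) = (q - 3)*(q + 2)*(q + 4)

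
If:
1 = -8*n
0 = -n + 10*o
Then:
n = -1/8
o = -1/80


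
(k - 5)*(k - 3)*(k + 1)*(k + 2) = k^4 - 5*k^3 - 7*k^2 + 29*k + 30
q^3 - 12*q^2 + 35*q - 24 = (q - 8)*(q - 3)*(q - 1)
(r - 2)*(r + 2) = r^2 - 4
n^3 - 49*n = n*(n - 7)*(n + 7)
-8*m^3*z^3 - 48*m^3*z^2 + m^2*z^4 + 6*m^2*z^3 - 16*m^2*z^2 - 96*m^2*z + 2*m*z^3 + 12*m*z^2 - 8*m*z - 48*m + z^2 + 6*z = (-8*m + z)*(z + 6)*(m*z + 1)^2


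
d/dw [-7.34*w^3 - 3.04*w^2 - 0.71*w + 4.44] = -22.02*w^2 - 6.08*w - 0.71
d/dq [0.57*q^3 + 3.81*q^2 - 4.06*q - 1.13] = 1.71*q^2 + 7.62*q - 4.06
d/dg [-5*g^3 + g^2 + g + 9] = -15*g^2 + 2*g + 1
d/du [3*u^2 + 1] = 6*u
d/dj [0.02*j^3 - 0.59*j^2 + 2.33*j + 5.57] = 0.06*j^2 - 1.18*j + 2.33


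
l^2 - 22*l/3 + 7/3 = (l - 7)*(l - 1/3)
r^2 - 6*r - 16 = (r - 8)*(r + 2)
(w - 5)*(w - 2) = w^2 - 7*w + 10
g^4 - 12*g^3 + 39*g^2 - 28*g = g*(g - 7)*(g - 4)*(g - 1)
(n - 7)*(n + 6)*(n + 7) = n^3 + 6*n^2 - 49*n - 294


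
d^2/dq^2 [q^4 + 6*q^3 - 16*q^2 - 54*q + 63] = 12*q^2 + 36*q - 32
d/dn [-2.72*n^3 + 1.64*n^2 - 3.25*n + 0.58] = -8.16*n^2 + 3.28*n - 3.25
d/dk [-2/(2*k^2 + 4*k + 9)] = 8*(k + 1)/(2*k^2 + 4*k + 9)^2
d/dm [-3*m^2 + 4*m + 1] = 4 - 6*m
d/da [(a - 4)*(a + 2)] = 2*a - 2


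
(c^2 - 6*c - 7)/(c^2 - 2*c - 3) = (c - 7)/(c - 3)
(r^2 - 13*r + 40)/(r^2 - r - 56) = (r - 5)/(r + 7)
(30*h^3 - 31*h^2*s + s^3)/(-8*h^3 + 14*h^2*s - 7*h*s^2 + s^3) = (-30*h^2 + h*s + s^2)/(8*h^2 - 6*h*s + s^2)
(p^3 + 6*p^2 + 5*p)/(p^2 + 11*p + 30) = p*(p + 1)/(p + 6)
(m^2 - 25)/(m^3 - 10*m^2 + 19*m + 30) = (m + 5)/(m^2 - 5*m - 6)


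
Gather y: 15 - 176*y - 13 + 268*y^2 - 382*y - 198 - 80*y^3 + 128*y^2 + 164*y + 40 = -80*y^3 + 396*y^2 - 394*y - 156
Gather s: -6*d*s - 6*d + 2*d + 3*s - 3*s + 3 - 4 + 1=-6*d*s - 4*d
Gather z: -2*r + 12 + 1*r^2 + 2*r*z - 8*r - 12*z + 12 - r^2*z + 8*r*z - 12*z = r^2 - 10*r + z*(-r^2 + 10*r - 24) + 24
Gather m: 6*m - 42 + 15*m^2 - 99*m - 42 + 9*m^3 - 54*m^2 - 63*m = 9*m^3 - 39*m^2 - 156*m - 84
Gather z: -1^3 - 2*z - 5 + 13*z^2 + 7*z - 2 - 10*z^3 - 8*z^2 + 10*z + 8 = -10*z^3 + 5*z^2 + 15*z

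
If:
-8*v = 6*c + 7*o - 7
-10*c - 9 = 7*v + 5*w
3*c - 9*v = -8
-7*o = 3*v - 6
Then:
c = -31/69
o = 87/161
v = 17/23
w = -668/345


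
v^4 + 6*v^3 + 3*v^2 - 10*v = v*(v - 1)*(v + 2)*(v + 5)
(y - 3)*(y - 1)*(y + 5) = y^3 + y^2 - 17*y + 15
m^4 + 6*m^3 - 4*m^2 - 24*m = m*(m - 2)*(m + 2)*(m + 6)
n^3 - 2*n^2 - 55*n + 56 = (n - 8)*(n - 1)*(n + 7)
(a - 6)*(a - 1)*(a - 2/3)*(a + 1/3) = a^4 - 22*a^3/3 + 73*a^2/9 - 4*a/9 - 4/3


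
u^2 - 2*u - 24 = (u - 6)*(u + 4)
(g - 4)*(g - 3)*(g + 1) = g^3 - 6*g^2 + 5*g + 12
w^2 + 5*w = w*(w + 5)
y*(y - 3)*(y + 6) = y^3 + 3*y^2 - 18*y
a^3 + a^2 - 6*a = a*(a - 2)*(a + 3)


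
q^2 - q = q*(q - 1)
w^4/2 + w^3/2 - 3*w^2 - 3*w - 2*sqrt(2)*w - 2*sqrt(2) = (w/2 + sqrt(2)/2)*(w + 1)*(w - 2*sqrt(2))*(w + sqrt(2))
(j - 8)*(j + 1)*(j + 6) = j^3 - j^2 - 50*j - 48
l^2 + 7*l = l*(l + 7)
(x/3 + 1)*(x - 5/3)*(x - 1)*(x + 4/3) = x^4/3 + 5*x^3/9 - 53*x^2/27 - 31*x/27 + 20/9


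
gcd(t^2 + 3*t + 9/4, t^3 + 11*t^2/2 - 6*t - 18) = t + 3/2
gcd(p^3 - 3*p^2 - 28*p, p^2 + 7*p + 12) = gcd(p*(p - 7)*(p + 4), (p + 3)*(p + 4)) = p + 4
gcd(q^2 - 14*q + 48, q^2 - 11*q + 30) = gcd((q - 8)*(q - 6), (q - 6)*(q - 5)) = q - 6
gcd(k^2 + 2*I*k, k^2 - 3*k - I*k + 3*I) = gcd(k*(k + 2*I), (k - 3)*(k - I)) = 1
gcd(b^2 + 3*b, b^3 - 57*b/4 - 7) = 1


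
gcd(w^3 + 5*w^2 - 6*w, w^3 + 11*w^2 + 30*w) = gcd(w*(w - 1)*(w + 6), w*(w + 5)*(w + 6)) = w^2 + 6*w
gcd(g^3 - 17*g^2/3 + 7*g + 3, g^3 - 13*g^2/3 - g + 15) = g^2 - 6*g + 9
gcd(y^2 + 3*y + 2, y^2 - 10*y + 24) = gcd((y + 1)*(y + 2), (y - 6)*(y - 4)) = 1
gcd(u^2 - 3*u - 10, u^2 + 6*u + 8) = u + 2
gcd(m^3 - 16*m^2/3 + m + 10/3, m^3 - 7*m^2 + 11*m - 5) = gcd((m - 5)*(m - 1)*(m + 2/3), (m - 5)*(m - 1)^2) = m^2 - 6*m + 5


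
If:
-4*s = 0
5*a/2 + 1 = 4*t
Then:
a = 8*t/5 - 2/5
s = 0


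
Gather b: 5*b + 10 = 5*b + 10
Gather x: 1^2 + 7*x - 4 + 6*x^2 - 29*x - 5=6*x^2 - 22*x - 8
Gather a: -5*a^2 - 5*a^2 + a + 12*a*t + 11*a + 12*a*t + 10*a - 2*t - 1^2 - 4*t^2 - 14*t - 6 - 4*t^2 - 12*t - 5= -10*a^2 + a*(24*t + 22) - 8*t^2 - 28*t - 12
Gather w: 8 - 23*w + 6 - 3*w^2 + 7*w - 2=-3*w^2 - 16*w + 12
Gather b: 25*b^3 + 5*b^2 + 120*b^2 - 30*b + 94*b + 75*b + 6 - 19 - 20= 25*b^3 + 125*b^2 + 139*b - 33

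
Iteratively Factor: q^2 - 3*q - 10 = (q - 5)*(q + 2)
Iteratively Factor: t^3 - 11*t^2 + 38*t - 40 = (t - 5)*(t^2 - 6*t + 8) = (t - 5)*(t - 2)*(t - 4)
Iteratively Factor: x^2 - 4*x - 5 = (x - 5)*(x + 1)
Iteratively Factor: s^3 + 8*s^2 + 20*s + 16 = (s + 4)*(s^2 + 4*s + 4) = (s + 2)*(s + 4)*(s + 2)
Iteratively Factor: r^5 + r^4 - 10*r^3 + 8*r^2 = (r)*(r^4 + r^3 - 10*r^2 + 8*r) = r*(r + 4)*(r^3 - 3*r^2 + 2*r) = r^2*(r + 4)*(r^2 - 3*r + 2) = r^2*(r - 2)*(r + 4)*(r - 1)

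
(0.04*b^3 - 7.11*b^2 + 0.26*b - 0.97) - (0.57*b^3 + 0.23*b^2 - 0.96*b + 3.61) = -0.53*b^3 - 7.34*b^2 + 1.22*b - 4.58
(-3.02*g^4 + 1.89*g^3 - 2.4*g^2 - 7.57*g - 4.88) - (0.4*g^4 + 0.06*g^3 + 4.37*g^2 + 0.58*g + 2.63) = -3.42*g^4 + 1.83*g^3 - 6.77*g^2 - 8.15*g - 7.51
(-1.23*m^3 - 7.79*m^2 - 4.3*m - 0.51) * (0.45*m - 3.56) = -0.5535*m^4 + 0.8733*m^3 + 25.7974*m^2 + 15.0785*m + 1.8156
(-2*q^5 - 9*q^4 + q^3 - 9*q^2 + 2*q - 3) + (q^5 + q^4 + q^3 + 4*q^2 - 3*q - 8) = -q^5 - 8*q^4 + 2*q^3 - 5*q^2 - q - 11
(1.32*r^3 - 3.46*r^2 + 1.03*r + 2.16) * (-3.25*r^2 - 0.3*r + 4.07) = -4.29*r^5 + 10.849*r^4 + 3.0629*r^3 - 21.4112*r^2 + 3.5441*r + 8.7912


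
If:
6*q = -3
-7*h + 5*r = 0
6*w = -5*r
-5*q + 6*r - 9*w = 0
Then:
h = -25/189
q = -1/2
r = -5/27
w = 25/162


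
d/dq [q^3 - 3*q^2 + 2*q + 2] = 3*q^2 - 6*q + 2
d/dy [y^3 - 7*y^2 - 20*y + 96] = 3*y^2 - 14*y - 20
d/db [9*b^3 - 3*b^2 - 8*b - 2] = 27*b^2 - 6*b - 8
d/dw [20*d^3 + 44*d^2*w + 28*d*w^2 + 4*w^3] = 44*d^2 + 56*d*w + 12*w^2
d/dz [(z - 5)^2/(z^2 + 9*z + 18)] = (19*z^2 - 14*z - 405)/(z^4 + 18*z^3 + 117*z^2 + 324*z + 324)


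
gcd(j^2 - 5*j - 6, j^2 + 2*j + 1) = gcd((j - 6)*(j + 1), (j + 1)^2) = j + 1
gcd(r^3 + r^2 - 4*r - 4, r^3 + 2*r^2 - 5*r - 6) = r^2 - r - 2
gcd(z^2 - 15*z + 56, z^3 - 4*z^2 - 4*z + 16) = 1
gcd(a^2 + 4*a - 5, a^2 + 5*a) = a + 5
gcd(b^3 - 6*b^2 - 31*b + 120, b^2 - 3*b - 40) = b^2 - 3*b - 40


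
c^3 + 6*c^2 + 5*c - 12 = (c - 1)*(c + 3)*(c + 4)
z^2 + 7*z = z*(z + 7)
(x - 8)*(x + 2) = x^2 - 6*x - 16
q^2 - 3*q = q*(q - 3)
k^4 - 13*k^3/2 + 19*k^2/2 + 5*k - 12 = (k - 4)*(k - 2)*(k - 3/2)*(k + 1)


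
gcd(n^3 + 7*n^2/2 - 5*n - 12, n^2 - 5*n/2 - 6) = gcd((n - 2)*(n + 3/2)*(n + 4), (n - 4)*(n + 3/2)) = n + 3/2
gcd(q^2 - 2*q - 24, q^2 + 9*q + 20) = q + 4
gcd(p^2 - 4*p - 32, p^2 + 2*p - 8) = p + 4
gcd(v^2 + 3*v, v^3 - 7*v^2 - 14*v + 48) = v + 3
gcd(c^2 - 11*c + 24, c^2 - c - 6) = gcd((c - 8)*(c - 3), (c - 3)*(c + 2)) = c - 3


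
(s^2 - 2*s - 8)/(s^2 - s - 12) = (s + 2)/(s + 3)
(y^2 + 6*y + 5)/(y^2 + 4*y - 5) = (y + 1)/(y - 1)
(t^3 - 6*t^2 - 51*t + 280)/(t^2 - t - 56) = t - 5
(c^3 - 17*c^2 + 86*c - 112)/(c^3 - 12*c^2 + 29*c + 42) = (c^2 - 10*c + 16)/(c^2 - 5*c - 6)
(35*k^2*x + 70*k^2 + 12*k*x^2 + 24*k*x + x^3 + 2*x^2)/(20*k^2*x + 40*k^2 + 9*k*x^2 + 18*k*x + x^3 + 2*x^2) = (7*k + x)/(4*k + x)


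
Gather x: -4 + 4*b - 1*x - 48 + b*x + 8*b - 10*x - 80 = 12*b + x*(b - 11) - 132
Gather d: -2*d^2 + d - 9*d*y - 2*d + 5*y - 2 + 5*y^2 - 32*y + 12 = -2*d^2 + d*(-9*y - 1) + 5*y^2 - 27*y + 10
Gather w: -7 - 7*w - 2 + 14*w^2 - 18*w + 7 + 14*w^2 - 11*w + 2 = 28*w^2 - 36*w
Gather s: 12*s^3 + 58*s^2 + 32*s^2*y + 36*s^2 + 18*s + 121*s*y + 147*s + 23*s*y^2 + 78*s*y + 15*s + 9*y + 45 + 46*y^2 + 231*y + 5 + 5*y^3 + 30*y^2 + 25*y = 12*s^3 + s^2*(32*y + 94) + s*(23*y^2 + 199*y + 180) + 5*y^3 + 76*y^2 + 265*y + 50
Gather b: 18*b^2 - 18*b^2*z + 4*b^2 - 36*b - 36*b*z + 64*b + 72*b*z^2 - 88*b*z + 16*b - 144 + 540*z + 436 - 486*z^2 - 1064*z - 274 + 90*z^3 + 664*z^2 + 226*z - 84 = b^2*(22 - 18*z) + b*(72*z^2 - 124*z + 44) + 90*z^3 + 178*z^2 - 298*z - 66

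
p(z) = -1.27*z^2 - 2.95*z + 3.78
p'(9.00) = -25.81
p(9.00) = -125.64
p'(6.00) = -18.19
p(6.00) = -59.64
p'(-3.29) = 5.41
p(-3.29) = -0.26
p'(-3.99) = 7.18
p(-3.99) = -4.67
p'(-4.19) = 7.69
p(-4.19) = -6.16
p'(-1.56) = 1.01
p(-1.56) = 5.29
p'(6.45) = -19.33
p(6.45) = -68.08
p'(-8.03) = 17.45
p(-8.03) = -54.42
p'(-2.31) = 2.92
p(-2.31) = 3.82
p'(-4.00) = 7.21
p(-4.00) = -4.74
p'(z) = -2.54*z - 2.95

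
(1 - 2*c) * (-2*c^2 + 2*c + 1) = 4*c^3 - 6*c^2 + 1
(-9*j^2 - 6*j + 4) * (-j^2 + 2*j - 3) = 9*j^4 - 12*j^3 + 11*j^2 + 26*j - 12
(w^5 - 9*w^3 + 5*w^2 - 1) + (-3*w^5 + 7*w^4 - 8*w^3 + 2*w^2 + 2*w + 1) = -2*w^5 + 7*w^4 - 17*w^3 + 7*w^2 + 2*w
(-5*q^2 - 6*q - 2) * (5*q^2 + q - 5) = -25*q^4 - 35*q^3 + 9*q^2 + 28*q + 10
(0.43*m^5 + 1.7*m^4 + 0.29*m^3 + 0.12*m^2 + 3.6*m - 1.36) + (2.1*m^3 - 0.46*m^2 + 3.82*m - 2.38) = 0.43*m^5 + 1.7*m^4 + 2.39*m^3 - 0.34*m^2 + 7.42*m - 3.74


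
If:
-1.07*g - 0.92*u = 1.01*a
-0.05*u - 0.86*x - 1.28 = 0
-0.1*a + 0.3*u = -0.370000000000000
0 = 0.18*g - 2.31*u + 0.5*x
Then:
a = 2.33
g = -1.81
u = -0.46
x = -1.46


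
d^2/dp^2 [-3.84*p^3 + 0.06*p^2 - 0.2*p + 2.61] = 0.12 - 23.04*p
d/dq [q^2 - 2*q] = 2*q - 2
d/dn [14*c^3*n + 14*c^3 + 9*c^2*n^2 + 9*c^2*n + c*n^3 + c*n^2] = c*(14*c^2 + 18*c*n + 9*c + 3*n^2 + 2*n)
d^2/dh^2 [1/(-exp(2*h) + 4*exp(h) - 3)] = 4*(-(1 - exp(h))*(exp(2*h) - 4*exp(h) + 3) - 2*(exp(h) - 2)^2*exp(h))*exp(h)/(exp(2*h) - 4*exp(h) + 3)^3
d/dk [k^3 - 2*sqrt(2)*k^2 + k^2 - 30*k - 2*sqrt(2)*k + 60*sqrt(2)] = 3*k^2 - 4*sqrt(2)*k + 2*k - 30 - 2*sqrt(2)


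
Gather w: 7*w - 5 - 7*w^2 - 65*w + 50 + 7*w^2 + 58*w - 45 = 0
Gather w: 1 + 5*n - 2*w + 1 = 5*n - 2*w + 2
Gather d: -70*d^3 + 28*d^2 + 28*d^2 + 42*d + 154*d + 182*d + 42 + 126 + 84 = -70*d^3 + 56*d^2 + 378*d + 252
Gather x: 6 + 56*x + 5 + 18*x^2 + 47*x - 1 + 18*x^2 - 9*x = 36*x^2 + 94*x + 10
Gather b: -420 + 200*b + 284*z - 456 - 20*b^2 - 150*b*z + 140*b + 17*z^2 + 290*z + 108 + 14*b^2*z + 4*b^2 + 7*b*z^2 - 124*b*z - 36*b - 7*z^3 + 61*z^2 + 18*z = b^2*(14*z - 16) + b*(7*z^2 - 274*z + 304) - 7*z^3 + 78*z^2 + 592*z - 768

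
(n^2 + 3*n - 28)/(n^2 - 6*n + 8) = (n + 7)/(n - 2)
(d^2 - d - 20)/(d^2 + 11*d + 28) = (d - 5)/(d + 7)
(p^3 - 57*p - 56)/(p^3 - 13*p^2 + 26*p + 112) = (p^2 + 8*p + 7)/(p^2 - 5*p - 14)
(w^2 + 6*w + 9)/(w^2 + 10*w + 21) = (w + 3)/(w + 7)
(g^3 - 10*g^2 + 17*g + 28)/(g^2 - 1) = (g^2 - 11*g + 28)/(g - 1)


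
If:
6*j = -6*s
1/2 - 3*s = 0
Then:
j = -1/6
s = 1/6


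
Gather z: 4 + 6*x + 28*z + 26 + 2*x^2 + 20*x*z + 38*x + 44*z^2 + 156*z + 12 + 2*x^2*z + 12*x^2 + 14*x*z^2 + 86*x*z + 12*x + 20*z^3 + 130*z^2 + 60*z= 14*x^2 + 56*x + 20*z^3 + z^2*(14*x + 174) + z*(2*x^2 + 106*x + 244) + 42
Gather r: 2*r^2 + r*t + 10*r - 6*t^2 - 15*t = 2*r^2 + r*(t + 10) - 6*t^2 - 15*t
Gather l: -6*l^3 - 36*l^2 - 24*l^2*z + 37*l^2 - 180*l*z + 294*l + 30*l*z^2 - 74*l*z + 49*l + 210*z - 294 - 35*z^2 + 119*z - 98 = -6*l^3 + l^2*(1 - 24*z) + l*(30*z^2 - 254*z + 343) - 35*z^2 + 329*z - 392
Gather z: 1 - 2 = -1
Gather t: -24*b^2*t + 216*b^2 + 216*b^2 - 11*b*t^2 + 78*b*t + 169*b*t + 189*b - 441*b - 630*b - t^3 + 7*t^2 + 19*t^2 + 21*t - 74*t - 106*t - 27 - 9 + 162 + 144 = 432*b^2 - 882*b - t^3 + t^2*(26 - 11*b) + t*(-24*b^2 + 247*b - 159) + 270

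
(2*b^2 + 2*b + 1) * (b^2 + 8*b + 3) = 2*b^4 + 18*b^3 + 23*b^2 + 14*b + 3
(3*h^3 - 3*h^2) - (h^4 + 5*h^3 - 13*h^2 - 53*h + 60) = -h^4 - 2*h^3 + 10*h^2 + 53*h - 60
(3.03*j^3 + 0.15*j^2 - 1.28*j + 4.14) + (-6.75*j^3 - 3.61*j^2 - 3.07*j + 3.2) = -3.72*j^3 - 3.46*j^2 - 4.35*j + 7.34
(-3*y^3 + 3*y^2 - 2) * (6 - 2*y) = 6*y^4 - 24*y^3 + 18*y^2 + 4*y - 12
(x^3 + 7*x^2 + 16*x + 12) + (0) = x^3 + 7*x^2 + 16*x + 12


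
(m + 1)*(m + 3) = m^2 + 4*m + 3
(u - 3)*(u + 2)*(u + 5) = u^3 + 4*u^2 - 11*u - 30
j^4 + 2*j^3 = j^3*(j + 2)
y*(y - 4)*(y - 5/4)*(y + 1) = y^4 - 17*y^3/4 - y^2/4 + 5*y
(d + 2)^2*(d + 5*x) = d^3 + 5*d^2*x + 4*d^2 + 20*d*x + 4*d + 20*x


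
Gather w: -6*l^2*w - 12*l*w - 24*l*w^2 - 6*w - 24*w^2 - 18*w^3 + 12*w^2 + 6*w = -18*w^3 + w^2*(-24*l - 12) + w*(-6*l^2 - 12*l)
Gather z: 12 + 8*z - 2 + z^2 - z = z^2 + 7*z + 10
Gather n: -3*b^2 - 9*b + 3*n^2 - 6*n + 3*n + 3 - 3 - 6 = -3*b^2 - 9*b + 3*n^2 - 3*n - 6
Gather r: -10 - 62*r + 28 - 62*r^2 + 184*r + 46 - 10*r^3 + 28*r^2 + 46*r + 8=-10*r^3 - 34*r^2 + 168*r + 72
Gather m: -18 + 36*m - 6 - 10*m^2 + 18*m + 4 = -10*m^2 + 54*m - 20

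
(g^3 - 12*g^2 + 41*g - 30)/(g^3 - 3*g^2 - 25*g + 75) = (g^2 - 7*g + 6)/(g^2 + 2*g - 15)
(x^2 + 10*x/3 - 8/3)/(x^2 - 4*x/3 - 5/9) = 3*(-3*x^2 - 10*x + 8)/(-9*x^2 + 12*x + 5)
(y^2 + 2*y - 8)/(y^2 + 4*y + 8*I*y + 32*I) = (y - 2)/(y + 8*I)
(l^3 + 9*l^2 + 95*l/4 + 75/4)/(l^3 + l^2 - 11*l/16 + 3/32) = 8*(2*l^2 + 15*l + 25)/(16*l^2 - 8*l + 1)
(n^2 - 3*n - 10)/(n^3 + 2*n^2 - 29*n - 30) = (n + 2)/(n^2 + 7*n + 6)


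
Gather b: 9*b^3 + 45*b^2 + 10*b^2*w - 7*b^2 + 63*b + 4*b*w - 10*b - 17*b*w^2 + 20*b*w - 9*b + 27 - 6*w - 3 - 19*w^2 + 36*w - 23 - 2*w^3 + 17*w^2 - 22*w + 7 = 9*b^3 + b^2*(10*w + 38) + b*(-17*w^2 + 24*w + 44) - 2*w^3 - 2*w^2 + 8*w + 8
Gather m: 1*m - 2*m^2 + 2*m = -2*m^2 + 3*m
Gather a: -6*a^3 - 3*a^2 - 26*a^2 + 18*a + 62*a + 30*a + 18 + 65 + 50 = -6*a^3 - 29*a^2 + 110*a + 133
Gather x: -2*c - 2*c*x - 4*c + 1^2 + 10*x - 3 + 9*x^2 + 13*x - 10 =-6*c + 9*x^2 + x*(23 - 2*c) - 12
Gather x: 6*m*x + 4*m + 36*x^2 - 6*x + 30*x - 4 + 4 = 4*m + 36*x^2 + x*(6*m + 24)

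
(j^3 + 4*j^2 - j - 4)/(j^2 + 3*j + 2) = (j^2 + 3*j - 4)/(j + 2)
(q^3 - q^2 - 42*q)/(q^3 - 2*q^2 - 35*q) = (q + 6)/(q + 5)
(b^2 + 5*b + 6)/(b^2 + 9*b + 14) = (b + 3)/(b + 7)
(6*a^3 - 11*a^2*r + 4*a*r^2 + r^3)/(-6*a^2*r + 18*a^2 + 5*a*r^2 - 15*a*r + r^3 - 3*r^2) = (-a + r)/(r - 3)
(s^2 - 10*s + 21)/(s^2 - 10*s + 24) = (s^2 - 10*s + 21)/(s^2 - 10*s + 24)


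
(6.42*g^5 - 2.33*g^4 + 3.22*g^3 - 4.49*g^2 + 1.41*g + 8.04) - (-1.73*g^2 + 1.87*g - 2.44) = 6.42*g^5 - 2.33*g^4 + 3.22*g^3 - 2.76*g^2 - 0.46*g + 10.48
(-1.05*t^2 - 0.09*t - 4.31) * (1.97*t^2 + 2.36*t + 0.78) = -2.0685*t^4 - 2.6553*t^3 - 9.5221*t^2 - 10.2418*t - 3.3618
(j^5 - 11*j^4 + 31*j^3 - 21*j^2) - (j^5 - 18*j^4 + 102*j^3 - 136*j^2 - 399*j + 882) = 7*j^4 - 71*j^3 + 115*j^2 + 399*j - 882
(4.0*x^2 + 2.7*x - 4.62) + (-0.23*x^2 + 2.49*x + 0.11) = 3.77*x^2 + 5.19*x - 4.51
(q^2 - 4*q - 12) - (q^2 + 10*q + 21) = -14*q - 33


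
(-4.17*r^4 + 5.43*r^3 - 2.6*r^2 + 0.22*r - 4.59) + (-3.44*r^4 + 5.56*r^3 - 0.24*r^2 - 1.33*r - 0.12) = -7.61*r^4 + 10.99*r^3 - 2.84*r^2 - 1.11*r - 4.71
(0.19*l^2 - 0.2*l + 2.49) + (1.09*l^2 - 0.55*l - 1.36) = 1.28*l^2 - 0.75*l + 1.13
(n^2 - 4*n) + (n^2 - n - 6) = 2*n^2 - 5*n - 6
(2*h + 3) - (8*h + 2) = 1 - 6*h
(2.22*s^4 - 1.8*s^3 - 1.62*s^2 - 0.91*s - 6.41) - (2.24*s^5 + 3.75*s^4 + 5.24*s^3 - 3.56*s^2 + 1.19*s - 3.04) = -2.24*s^5 - 1.53*s^4 - 7.04*s^3 + 1.94*s^2 - 2.1*s - 3.37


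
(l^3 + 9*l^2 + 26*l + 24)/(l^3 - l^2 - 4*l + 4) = (l^2 + 7*l + 12)/(l^2 - 3*l + 2)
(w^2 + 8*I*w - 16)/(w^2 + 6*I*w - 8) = (w + 4*I)/(w + 2*I)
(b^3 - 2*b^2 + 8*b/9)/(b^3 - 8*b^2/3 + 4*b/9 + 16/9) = b*(3*b - 2)/(3*b^2 - 4*b - 4)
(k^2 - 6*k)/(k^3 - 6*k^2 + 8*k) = (k - 6)/(k^2 - 6*k + 8)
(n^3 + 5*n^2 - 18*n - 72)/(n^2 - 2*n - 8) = (n^2 + 9*n + 18)/(n + 2)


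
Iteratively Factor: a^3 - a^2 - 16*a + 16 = (a - 4)*(a^2 + 3*a - 4) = (a - 4)*(a + 4)*(a - 1)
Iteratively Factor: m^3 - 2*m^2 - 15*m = (m - 5)*(m^2 + 3*m) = m*(m - 5)*(m + 3)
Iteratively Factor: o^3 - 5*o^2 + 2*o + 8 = (o + 1)*(o^2 - 6*o + 8) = (o - 4)*(o + 1)*(o - 2)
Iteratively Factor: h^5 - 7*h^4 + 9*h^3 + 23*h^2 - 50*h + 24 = (h - 1)*(h^4 - 6*h^3 + 3*h^2 + 26*h - 24) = (h - 1)^2*(h^3 - 5*h^2 - 2*h + 24) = (h - 4)*(h - 1)^2*(h^2 - h - 6) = (h - 4)*(h - 3)*(h - 1)^2*(h + 2)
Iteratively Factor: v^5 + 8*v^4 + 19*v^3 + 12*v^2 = (v + 4)*(v^4 + 4*v^3 + 3*v^2) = (v + 3)*(v + 4)*(v^3 + v^2) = v*(v + 3)*(v + 4)*(v^2 + v) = v*(v + 1)*(v + 3)*(v + 4)*(v)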